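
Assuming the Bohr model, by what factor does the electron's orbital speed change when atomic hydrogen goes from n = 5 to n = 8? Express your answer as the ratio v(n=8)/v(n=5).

5/8

v ∝ Z^1 · n^-1; with Z fixed, v ∝ n^-1.
v(n=8)/v(n=5) = (8/5)^-1 = 5/8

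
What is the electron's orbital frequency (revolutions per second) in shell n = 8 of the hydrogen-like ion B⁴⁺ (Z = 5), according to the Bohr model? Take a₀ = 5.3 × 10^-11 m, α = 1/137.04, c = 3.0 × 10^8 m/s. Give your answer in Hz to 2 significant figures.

r = n²a₀/Z = 6.8 × 10^-10 m, v = Zαc/n = 1.4 × 10^6 m/s
f = v/(2πr) = 3.2 × 10^14 Hz

3.2 × 10^14 Hz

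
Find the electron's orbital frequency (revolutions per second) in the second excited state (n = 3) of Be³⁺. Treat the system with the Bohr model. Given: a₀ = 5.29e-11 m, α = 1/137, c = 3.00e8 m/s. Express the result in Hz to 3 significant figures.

r = n²a₀/Z = 1.19e-10 m, v = Zαc/n = 2.92e6 m/s
f = v/(2πr) = 3.90e15 Hz

3.90e15 Hz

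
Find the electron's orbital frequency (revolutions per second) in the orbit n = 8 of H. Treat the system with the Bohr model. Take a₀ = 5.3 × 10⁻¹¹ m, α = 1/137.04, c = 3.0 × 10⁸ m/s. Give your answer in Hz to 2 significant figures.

1.3 × 10¹³ Hz

r = n²a₀/Z = 3.4 × 10⁻⁹ m, v = Zαc/n = 2.7 × 10⁵ m/s
f = v/(2πr) = 1.3 × 10¹³ Hz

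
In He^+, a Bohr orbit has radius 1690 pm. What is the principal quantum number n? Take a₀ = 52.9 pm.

r_n = n²a₀/Z ⇒ n² = rZ/a₀ = 1690 × 2 / 52.9 ≈ 63.89
n = 8

8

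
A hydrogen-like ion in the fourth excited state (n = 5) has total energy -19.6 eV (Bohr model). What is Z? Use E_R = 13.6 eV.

E_n = −E_R Z²/n² ⇒ Z² = −E_n n²/E_R = 19.6 × 5² / 13.6 ≈ 36.03
Z = 6

6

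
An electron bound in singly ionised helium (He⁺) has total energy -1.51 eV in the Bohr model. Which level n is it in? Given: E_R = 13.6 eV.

E_n = −E_R Z²/n² ⇒ n² = E_R Z²/(−E_n) = 13.6 × 2² / 1.51 ≈ 36.03
n = 6

6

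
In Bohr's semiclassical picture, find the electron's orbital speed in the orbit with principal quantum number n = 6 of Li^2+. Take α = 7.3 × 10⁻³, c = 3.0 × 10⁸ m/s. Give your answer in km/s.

v_n = Zαc/n = 3 × 0.0073 × 3.0 × 10⁸ / 6
    = 1100 km/s

1100 km/s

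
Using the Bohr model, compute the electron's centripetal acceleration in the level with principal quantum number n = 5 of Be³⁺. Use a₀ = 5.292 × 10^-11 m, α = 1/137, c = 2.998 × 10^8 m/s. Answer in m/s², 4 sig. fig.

9.266 × 10^21 m/s²

r = n²a₀/Z = 3.308 × 10^-10 m, v = Zαc/n = 1.751 × 10^6 m/s
a = v²/r = (1.751 × 10^6)² / 3.308 × 10^-10 = 9.266 × 10^21 m/s²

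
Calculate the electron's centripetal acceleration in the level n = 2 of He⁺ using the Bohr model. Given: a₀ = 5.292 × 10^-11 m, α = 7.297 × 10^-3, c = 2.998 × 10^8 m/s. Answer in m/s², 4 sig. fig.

4.522 × 10^22 m/s²

r = n²a₀/Z = 1.058 × 10^-10 m, v = Zαc/n = 2.188 × 10^6 m/s
a = v²/r = (2.188 × 10^6)² / 1.058 × 10^-10 = 4.522 × 10^22 m/s²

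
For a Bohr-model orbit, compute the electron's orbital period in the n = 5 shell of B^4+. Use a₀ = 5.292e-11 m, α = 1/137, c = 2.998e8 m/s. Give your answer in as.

r = n²a₀/Z = 5²·5.292e-11/5 = 2.646e-10 m
v = Zαc/n = 5·0.007299·2.998e8/5 = 2.188e6 m/s
T = 2πr/v = 7.597e-16 s = 759.7 as

759.7 as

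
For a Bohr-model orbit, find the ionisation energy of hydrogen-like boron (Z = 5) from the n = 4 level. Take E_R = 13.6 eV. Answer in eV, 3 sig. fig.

E_n = −E_R·Z²/n² = −13.6 × 5²/4² eV = -21.2 eV
Ionisation energy = −E_n = 21.2 eV

21.2 eV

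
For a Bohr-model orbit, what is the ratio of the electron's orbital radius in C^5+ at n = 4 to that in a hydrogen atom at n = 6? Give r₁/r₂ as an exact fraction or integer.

2/27

r ∝ Z^-1 · n^2
r₁/r₂ = (6/1)^-1 · (4/6)^2 = 2/27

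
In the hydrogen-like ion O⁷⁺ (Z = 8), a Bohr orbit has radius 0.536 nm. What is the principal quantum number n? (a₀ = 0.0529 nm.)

r_n = n²a₀/Z ⇒ n² = rZ/a₀ = 0.536 × 8 / 0.0529 ≈ 81.06
n = 9

9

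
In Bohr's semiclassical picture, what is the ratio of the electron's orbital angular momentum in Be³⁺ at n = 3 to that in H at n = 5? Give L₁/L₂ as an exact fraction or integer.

3/5

L = nℏ is independent of Z.
L₁/L₂ = n₁/n₂ = 3/5 = 3/5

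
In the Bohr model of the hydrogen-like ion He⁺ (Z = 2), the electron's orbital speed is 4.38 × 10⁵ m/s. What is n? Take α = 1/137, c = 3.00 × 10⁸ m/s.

10

v_n = Zαc/n ⇒ n = Zαc/v = 2 × 0.00730 × 3.00 × 10⁸ / 4.38 × 10⁵ ≈ 10.00
n = 10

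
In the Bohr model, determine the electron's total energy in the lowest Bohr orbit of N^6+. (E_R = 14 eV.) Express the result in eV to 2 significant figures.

E_n = −E_R·Z²/n² = −14 × 7²/1² = -690 eV

-690 eV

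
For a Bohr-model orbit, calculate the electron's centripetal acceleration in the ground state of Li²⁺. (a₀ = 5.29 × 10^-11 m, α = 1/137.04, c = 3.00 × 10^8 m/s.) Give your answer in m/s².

r = n²a₀/Z = 1.76 × 10^-11 m, v = Zαc/n = 6.57 × 10^6 m/s
a = v²/r = (6.57 × 10^6)² / 1.76 × 10^-11 = 2.45 × 10^24 m/s²

2.45 × 10^24 m/s²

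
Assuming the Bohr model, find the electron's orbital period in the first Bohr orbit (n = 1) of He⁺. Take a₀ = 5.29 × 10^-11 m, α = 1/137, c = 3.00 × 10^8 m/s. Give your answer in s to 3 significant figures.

3.79 × 10^-17 s

r = n²a₀/Z = 1²·5.29 × 10^-11/2 = 2.65 × 10^-11 m
v = Zαc/n = 2·0.00730·3.00 × 10^8/1 = 4.38 × 10^6 m/s
T = 2πr/v = 3.79 × 10^-17 s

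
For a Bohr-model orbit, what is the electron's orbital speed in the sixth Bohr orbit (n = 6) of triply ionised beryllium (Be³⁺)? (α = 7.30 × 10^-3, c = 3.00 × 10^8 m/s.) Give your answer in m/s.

1.46 × 10^6 m/s

v_n = Zαc/n = 4 × 0.00730 × 3.00 × 10^8 / 6
    = 1.46 × 10^6 m/s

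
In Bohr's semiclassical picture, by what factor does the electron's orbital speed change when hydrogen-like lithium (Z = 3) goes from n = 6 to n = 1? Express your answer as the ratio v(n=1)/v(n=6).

v ∝ Z^1 · n^-1; with Z fixed, v ∝ n^-1.
v(n=1)/v(n=6) = (1/6)^-1 = 6

6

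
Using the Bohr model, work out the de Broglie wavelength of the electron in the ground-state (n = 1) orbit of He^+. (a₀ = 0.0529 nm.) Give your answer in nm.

The Bohr quantisation condition is nλ = 2πr_n.
r_n = n²a₀/Z = 0.0265 nm
λ = 2πr_n/n = 2π·0.0265/1 = 0.166 nm

0.166 nm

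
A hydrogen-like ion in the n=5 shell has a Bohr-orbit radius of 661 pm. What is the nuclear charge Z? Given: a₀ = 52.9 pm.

2

r_n = n²a₀/Z ⇒ Z = n²a₀/r = 5² × 52.9 / 661 ≈ 2.00
Z = 2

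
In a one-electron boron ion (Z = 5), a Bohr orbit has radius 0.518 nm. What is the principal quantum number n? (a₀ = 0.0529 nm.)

7

r_n = n²a₀/Z ⇒ n² = rZ/a₀ = 0.518 × 5 / 0.0529 ≈ 48.96
n = 7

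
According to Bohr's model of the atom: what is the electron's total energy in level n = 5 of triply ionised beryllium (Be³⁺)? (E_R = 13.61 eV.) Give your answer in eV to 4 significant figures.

-8.710 eV

E_n = −E_R·Z²/n² = −13.61 × 4²/5² = -8.710 eV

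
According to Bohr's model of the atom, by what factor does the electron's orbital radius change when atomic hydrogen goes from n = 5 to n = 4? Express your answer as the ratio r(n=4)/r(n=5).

r ∝ Z^-1 · n^2; with Z fixed, r ∝ n^2.
r(n=4)/r(n=5) = (4/5)^2 = 16/25

16/25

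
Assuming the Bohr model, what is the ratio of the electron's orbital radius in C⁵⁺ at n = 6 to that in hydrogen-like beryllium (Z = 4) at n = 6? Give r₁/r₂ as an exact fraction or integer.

2/3

r ∝ Z^-1 · n^2
r₁/r₂ = (6/4)^-1 · (6/6)^2 = 2/3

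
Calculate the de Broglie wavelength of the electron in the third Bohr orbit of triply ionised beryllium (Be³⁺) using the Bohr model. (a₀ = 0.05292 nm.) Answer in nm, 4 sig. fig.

0.2494 nm

The Bohr quantisation condition is nλ = 2πr_n.
r_n = n²a₀/Z = 0.1191 nm
λ = 2πr_n/n = 2π·0.1191/3 = 0.2494 nm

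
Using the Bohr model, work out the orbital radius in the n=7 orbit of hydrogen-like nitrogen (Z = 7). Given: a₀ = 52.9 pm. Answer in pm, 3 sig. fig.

r_n = n²a₀/Z = 7² × 52.9 / 7
    = 49 × 52.9 / 7 = 370 pm

370 pm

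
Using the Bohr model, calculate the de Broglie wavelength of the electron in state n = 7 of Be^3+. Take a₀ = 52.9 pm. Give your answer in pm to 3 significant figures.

The Bohr quantisation condition is nλ = 2πr_n.
r_n = n²a₀/Z = 648 pm
λ = 2πr_n/n = 2π·648/7 = 582 pm

582 pm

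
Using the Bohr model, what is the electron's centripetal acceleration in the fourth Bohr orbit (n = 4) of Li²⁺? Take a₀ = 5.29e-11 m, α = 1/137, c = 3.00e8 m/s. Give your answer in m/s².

r = n²a₀/Z = 2.82e-10 m, v = Zαc/n = 1.64e6 m/s
a = v²/r = (1.64e6)² / 2.82e-10 = 9.56e21 m/s²

9.56e21 m/s²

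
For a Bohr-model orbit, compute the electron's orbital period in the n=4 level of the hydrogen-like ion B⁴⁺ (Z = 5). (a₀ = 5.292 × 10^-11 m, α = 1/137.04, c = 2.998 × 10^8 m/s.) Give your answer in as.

389.1 as

r = n²a₀/Z = 4²·5.292 × 10^-11/5 = 1.693 × 10^-10 m
v = Zαc/n = 5·0.007297·2.998 × 10^8/4 = 2.735 × 10^6 m/s
T = 2πr/v = 3.891 × 10^-16 s = 389.1 as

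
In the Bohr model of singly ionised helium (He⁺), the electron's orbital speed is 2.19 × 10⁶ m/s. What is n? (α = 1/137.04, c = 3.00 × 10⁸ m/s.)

2

v_n = Zαc/n ⇒ n = Zαc/v = 2 × 0.00730 × 3.00 × 10⁸ / 2.19 × 10⁶ ≈ 2.00
n = 2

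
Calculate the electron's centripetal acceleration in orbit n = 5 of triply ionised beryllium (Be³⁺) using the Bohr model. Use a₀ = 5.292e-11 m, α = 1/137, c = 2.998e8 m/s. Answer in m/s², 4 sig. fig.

r = n²a₀/Z = 3.308e-10 m, v = Zαc/n = 1.751e6 m/s
a = v²/r = (1.751e6)² / 3.308e-10 = 9.266e21 m/s²

9.266e21 m/s²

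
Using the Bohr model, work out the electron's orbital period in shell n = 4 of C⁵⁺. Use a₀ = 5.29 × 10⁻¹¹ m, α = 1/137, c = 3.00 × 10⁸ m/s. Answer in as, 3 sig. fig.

r = n²a₀/Z = 4²·5.29 × 10⁻¹¹/6 = 1.41 × 10⁻¹⁰ m
v = Zαc/n = 6·0.00730·3.00 × 10⁸/4 = 3.28 × 10⁶ m/s
T = 2πr/v = 2.70 × 10⁻¹⁶ s = 270 as

270 as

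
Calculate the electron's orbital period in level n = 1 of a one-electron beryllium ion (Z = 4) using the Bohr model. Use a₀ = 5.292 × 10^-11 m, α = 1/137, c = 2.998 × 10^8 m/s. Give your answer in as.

r = n²a₀/Z = 1²·5.292 × 10^-11/4 = 1.323 × 10^-11 m
v = Zαc/n = 4·0.007299·2.998 × 10^8/1 = 8.753 × 10^6 m/s
T = 2πr/v = 9.497 × 10^-18 s = 9.497 as

9.497 as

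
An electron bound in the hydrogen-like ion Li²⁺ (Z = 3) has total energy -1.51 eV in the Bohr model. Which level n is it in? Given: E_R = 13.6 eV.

9

E_n = −E_R Z²/n² ⇒ n² = E_R Z²/(−E_n) = 13.6 × 3² / 1.51 ≈ 81.06
n = 9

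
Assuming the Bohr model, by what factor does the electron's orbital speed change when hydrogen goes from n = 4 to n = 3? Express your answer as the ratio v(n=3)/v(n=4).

4/3

v ∝ Z^1 · n^-1; with Z fixed, v ∝ n^-1.
v(n=3)/v(n=4) = (3/4)^-1 = 4/3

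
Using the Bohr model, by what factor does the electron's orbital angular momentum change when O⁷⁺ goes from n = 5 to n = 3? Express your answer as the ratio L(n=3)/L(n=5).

L = nℏ depends only on n, so L ∝ n.
L(n=3)/L(n=5) = (3/5)^1 = 3/5

3/5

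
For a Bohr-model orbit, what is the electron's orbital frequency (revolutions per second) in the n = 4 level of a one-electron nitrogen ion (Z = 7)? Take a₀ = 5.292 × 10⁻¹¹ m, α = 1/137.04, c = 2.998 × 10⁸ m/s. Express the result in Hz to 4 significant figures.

5.037 × 10¹⁵ Hz

r = n²a₀/Z = 1.210 × 10⁻¹⁰ m, v = Zαc/n = 3.828 × 10⁶ m/s
f = v/(2πr) = 5.037 × 10¹⁵ Hz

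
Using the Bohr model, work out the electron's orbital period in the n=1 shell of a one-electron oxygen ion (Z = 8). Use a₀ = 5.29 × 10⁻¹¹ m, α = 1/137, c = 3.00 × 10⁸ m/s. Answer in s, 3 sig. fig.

2.37 × 10⁻¹⁸ s

r = n²a₀/Z = 1²·5.29 × 10⁻¹¹/8 = 6.61 × 10⁻¹² m
v = Zαc/n = 8·0.00730·3.00 × 10⁸/1 = 1.75 × 10⁷ m/s
T = 2πr/v = 2.37 × 10⁻¹⁸ s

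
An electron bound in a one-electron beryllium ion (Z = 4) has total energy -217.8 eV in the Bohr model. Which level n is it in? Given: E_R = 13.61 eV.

E_n = −E_R Z²/n² ⇒ n² = E_R Z²/(−E_n) = 13.61 × 4² / 217.8 ≈ 1.00
n = 1

1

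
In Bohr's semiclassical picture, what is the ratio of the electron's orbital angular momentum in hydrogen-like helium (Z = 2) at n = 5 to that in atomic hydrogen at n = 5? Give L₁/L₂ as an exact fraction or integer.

L = nℏ is independent of Z.
L₁/L₂ = n₁/n₂ = 5/5 = 1

1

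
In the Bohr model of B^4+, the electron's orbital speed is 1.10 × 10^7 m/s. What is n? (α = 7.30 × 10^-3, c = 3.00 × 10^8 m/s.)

v_n = Zαc/n ⇒ n = Zαc/v = 5 × 0.00730 × 3.00 × 10^8 / 1.10 × 10^7 ≈ 1.00
n = 1

1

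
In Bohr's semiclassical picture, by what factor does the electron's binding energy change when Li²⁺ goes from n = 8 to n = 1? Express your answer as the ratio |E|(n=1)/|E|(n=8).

|E| ∝ Z^2 · n^-2; with Z fixed, |E| ∝ n^-2.
|E|(n=1)/|E|(n=8) = (1/8)^-2 = 64

64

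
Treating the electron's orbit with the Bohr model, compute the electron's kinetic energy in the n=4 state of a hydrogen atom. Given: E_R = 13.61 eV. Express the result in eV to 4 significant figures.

0.8506 eV

For a Coulomb orbit the virial theorem gives K = −E_n.
E_n = −E_R·Z²/n², so K = E_R·Z²/n² = 13.61 × 1²/4² = 0.8506 eV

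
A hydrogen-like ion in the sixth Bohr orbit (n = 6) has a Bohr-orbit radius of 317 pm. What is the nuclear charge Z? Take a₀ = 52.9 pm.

r_n = n²a₀/Z ⇒ Z = n²a₀/r = 6² × 52.9 / 317 ≈ 6.01
Z = 6

6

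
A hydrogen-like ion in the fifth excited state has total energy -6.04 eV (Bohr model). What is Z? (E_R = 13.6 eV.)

4

E_n = −E_R Z²/n² ⇒ Z² = −E_n n²/E_R = 6.04 × 6² / 13.6 ≈ 15.99
Z = 4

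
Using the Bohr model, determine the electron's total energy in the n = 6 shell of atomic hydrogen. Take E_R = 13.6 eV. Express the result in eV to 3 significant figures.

E_n = −E_R·Z²/n² = −13.6 × 1²/6² = -0.378 eV

-0.378 eV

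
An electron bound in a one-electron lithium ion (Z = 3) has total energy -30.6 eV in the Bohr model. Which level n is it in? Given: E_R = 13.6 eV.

2

E_n = −E_R Z²/n² ⇒ n² = E_R Z²/(−E_n) = 13.6 × 3² / 30.6 ≈ 4.00
n = 2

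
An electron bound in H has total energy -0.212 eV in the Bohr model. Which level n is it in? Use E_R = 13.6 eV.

8

E_n = −E_R Z²/n² ⇒ n² = E_R Z²/(−E_n) = 13.6 × 1² / 0.212 ≈ 64.15
n = 8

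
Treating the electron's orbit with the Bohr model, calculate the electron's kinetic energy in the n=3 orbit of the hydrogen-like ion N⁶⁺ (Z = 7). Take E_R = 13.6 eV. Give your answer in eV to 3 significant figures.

74.0 eV

For a Coulomb orbit the virial theorem gives K = −E_n.
E_n = −E_R·Z²/n², so K = E_R·Z²/n² = 13.6 × 7²/3² = 74.0 eV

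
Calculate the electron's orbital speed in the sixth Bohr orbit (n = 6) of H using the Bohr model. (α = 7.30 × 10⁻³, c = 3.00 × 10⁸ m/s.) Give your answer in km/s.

v_n = Zαc/n = 1 × 0.00730 × 3.00 × 10⁸ / 6
    = 365 km/s

365 km/s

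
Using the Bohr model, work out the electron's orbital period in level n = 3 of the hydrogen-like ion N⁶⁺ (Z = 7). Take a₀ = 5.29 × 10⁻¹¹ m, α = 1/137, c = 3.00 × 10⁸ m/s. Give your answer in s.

8.36 × 10⁻¹⁷ s

r = n²a₀/Z = 3²·5.29 × 10⁻¹¹/7 = 6.80 × 10⁻¹¹ m
v = Zαc/n = 7·0.00730·3.00 × 10⁸/3 = 5.11 × 10⁶ m/s
T = 2πr/v = 8.36 × 10⁻¹⁷ s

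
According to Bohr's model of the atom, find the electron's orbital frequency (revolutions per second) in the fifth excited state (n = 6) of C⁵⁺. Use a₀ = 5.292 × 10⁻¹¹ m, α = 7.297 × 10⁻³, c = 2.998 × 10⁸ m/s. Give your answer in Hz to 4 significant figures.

1.097 × 10¹⁵ Hz

r = n²a₀/Z = 3.175 × 10⁻¹⁰ m, v = Zαc/n = 2.188 × 10⁶ m/s
f = v/(2πr) = 1.097 × 10¹⁵ Hz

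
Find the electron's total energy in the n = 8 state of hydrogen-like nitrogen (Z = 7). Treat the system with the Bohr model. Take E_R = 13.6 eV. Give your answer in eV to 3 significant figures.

E_n = −E_R·Z²/n² = −13.6 × 7²/8² = -10.4 eV

-10.4 eV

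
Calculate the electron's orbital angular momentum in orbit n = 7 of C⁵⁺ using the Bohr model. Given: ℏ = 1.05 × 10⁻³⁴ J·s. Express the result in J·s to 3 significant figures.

L_n = nℏ = 7 × 1.05 × 10⁻³⁴ = 7.35 × 10⁻³⁴ J·s

7.35 × 10⁻³⁴ J·s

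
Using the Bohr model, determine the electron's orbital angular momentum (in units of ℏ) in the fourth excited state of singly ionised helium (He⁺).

5

L_n = nℏ, so L/ℏ = n = 5.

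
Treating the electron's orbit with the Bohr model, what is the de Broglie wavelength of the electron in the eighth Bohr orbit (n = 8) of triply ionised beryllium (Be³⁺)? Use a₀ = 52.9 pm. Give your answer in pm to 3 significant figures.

665 pm

The Bohr quantisation condition is nλ = 2πr_n.
r_n = n²a₀/Z = 846 pm
λ = 2πr_n/n = 2π·846/8 = 665 pm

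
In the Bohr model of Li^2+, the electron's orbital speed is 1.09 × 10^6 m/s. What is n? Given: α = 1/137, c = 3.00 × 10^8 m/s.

v_n = Zαc/n ⇒ n = Zαc/v = 3 × 0.00730 × 3.00 × 10^8 / 1.09 × 10^6 ≈ 6.03
n = 6

6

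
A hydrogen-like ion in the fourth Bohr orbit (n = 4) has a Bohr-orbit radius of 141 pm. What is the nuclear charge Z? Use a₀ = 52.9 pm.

r_n = n²a₀/Z ⇒ Z = n²a₀/r = 4² × 52.9 / 141 ≈ 6.00
Z = 6

6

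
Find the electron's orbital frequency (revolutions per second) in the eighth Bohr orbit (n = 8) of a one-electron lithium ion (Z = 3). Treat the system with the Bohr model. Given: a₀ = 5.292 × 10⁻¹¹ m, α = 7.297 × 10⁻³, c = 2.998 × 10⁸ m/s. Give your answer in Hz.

r = n²a₀/Z = 1.129 × 10⁻⁹ m, v = Zαc/n = 8.204 × 10⁵ m/s
f = v/(2πr) = 1.157 × 10¹⁴ Hz

1.157 × 10¹⁴ Hz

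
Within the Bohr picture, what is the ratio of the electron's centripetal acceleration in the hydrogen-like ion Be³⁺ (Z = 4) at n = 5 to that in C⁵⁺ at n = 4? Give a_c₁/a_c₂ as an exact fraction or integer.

a_c ∝ Z^3 · n^-4
a_c₁/a_c₂ = (4/6)^3 · (5/4)^-4 = 2048/16875

2048/16875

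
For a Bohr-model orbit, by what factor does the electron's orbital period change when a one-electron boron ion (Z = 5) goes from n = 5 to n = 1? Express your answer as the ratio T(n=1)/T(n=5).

1/125

T ∝ Z^-2 · n^3; with Z fixed, T ∝ n^3.
T(n=1)/T(n=5) = (1/5)^3 = 1/125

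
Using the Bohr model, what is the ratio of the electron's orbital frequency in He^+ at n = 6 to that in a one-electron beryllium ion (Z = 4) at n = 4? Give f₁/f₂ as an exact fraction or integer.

2/27

f ∝ Z^2 · n^-3
f₁/f₂ = (2/4)^2 · (6/4)^-3 = 2/27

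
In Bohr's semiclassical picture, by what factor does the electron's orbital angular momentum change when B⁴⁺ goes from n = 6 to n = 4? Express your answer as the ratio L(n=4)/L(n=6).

2/3

L = nℏ depends only on n, so L ∝ n.
L(n=4)/L(n=6) = (4/6)^1 = 2/3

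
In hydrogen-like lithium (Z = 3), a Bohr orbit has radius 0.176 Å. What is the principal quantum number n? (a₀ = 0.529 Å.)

1

r_n = n²a₀/Z ⇒ n² = rZ/a₀ = 0.176 × 3 / 0.529 ≈ 1.00
n = 1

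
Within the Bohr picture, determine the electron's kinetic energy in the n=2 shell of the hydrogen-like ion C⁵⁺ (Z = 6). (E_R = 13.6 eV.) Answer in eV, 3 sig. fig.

122 eV

For a Coulomb orbit the virial theorem gives K = −E_n.
E_n = −E_R·Z²/n², so K = E_R·Z²/n² = 13.6 × 6²/2² = 122 eV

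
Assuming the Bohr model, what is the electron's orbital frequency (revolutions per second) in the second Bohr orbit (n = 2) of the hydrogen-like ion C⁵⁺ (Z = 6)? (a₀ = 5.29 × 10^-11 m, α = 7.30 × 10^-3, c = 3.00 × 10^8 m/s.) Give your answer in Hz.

2.96 × 10^16 Hz

r = n²a₀/Z = 3.53 × 10^-11 m, v = Zαc/n = 6.57 × 10^6 m/s
f = v/(2πr) = 2.96 × 10^16 Hz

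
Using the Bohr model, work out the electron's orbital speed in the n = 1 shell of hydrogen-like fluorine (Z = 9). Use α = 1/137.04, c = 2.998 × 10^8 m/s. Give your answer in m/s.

v_n = Zαc/n = 9 × 0.007297 × 2.998 × 10^8 / 1
    = 1.969 × 10^7 m/s

1.969 × 10^7 m/s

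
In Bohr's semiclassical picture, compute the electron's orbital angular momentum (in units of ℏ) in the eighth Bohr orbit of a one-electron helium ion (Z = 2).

8

L_n = nℏ, so L/ℏ = n = 8.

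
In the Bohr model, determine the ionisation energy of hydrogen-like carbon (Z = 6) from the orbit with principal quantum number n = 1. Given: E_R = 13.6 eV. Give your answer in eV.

490 eV

E_n = −E_R·Z²/n² = −13.6 × 6²/1² eV = -490 eV
Ionisation energy = −E_n = 490 eV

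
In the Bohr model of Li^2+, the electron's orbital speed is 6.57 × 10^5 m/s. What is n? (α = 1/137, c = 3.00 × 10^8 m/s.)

v_n = Zαc/n ⇒ n = Zαc/v = 3 × 0.00730 × 3.00 × 10^8 / 6.57 × 10^5 ≈ 10.00
n = 10

10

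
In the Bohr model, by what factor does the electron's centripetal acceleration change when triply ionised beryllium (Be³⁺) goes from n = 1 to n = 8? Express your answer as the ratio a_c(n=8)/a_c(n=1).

1/4096

a_c ∝ Z^3 · n^-4; with Z fixed, a_c ∝ n^-4.
a_c(n=8)/a_c(n=1) = (8/1)^-4 = 1/4096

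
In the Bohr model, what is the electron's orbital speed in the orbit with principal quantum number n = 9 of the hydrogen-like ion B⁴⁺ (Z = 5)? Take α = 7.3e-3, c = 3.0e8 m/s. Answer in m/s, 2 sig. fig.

1.2e6 m/s

v_n = Zαc/n = 5 × 0.0073 × 3.0e8 / 9
    = 1.2e6 m/s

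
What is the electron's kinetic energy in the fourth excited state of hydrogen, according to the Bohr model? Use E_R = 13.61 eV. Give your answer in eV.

0.5444 eV

For a Coulomb orbit the virial theorem gives K = −E_n.
E_n = −E_R·Z²/n², so K = E_R·Z²/n² = 13.61 × 1²/5² = 0.5444 eV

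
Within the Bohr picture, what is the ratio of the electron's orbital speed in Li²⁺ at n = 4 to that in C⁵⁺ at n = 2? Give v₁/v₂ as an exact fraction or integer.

v ∝ Z^1 · n^-1
v₁/v₂ = (3/6)^1 · (4/2)^-1 = 1/4

1/4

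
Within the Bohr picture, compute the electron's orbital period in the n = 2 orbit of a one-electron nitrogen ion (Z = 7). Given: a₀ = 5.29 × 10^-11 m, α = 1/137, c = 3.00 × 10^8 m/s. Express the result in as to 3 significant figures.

24.8 as

r = n²a₀/Z = 2²·5.29 × 10^-11/7 = 3.02 × 10^-11 m
v = Zαc/n = 7·0.00730·3.00 × 10^8/2 = 7.66 × 10^6 m/s
T = 2πr/v = 2.48 × 10^-17 s = 24.8 as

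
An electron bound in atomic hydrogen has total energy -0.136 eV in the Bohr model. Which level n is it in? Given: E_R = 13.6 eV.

10

E_n = −E_R Z²/n² ⇒ n² = E_R Z²/(−E_n) = 13.6 × 1² / 0.136 ≈ 100.00
n = 10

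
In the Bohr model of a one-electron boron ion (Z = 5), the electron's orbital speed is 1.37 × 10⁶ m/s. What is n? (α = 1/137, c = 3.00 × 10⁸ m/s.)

v_n = Zαc/n ⇒ n = Zαc/v = 5 × 0.00730 × 3.00 × 10⁸ / 1.37 × 10⁶ ≈ 7.99
n = 8

8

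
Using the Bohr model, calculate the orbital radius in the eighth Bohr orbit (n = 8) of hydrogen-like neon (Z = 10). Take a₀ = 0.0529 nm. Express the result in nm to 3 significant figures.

r_n = n²a₀/Z = 8² × 0.0529 / 10
    = 64 × 0.0529 / 10 = 0.339 nm

0.339 nm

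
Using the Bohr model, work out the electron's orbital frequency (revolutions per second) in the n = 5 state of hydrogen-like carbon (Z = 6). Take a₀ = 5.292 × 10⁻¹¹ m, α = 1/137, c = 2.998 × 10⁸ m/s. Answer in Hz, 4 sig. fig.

r = n²a₀/Z = 2.205 × 10⁻¹⁰ m, v = Zαc/n = 2.626 × 10⁶ m/s
f = v/(2πr) = 1.895 × 10¹⁵ Hz

1.895 × 10¹⁵ Hz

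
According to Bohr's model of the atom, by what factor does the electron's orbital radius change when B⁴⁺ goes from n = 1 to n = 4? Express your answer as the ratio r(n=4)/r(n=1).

r ∝ Z^-1 · n^2; with Z fixed, r ∝ n^2.
r(n=4)/r(n=1) = (4/1)^2 = 16

16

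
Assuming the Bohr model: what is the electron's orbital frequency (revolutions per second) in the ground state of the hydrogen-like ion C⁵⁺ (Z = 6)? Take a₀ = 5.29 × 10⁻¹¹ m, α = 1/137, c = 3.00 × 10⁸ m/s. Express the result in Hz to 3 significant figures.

2.37 × 10¹⁷ Hz

r = n²a₀/Z = 8.82 × 10⁻¹² m, v = Zαc/n = 1.31 × 10⁷ m/s
f = v/(2πr) = 2.37 × 10¹⁷ Hz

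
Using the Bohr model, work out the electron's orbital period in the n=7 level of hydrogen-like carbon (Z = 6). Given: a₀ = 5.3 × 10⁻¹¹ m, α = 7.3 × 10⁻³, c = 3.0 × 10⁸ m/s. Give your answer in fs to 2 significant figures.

r = n²a₀/Z = 7²·5.3 × 10⁻¹¹/6 = 4.3 × 10⁻¹⁰ m
v = Zαc/n = 6·0.0073·3.0 × 10⁸/7 = 1.9 × 10⁶ m/s
T = 2πr/v = 1.4 × 10⁻¹⁵ s = 1.4 fs

1.4 fs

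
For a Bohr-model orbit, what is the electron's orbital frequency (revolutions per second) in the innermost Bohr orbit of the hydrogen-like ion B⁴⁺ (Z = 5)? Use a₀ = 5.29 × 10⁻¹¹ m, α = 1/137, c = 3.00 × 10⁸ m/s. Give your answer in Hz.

1.65 × 10¹⁷ Hz

r = n²a₀/Z = 1.06 × 10⁻¹¹ m, v = Zαc/n = 1.09 × 10⁷ m/s
f = v/(2πr) = 1.65 × 10¹⁷ Hz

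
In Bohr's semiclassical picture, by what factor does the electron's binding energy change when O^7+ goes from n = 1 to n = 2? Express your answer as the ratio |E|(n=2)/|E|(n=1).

1/4

|E| ∝ Z^2 · n^-2; with Z fixed, |E| ∝ n^-2.
|E|(n=2)/|E|(n=1) = (2/1)^-2 = 1/4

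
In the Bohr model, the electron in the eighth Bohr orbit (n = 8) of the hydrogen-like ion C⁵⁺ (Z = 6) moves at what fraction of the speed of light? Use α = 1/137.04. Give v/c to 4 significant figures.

0.005473

v_n = Zαc/n, so v/c = Zα/n = 6 × 0.007297 / 8 = 0.005473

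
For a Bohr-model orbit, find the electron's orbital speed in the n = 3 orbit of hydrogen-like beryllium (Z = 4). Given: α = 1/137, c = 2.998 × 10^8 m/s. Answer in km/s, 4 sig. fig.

v_n = Zαc/n = 4 × 0.007299 × 2.998 × 10^8 / 3
    = 2918 km/s

2918 km/s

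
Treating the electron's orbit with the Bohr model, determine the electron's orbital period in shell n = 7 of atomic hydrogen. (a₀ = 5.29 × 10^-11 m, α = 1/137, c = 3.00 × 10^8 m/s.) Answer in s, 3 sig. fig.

5.21 × 10^-14 s

r = n²a₀/Z = 7²·5.29 × 10^-11/1 = 2.59 × 10^-9 m
v = Zαc/n = 1·0.00730·3.00 × 10^8/7 = 3.13 × 10^5 m/s
T = 2πr/v = 5.21 × 10^-14 s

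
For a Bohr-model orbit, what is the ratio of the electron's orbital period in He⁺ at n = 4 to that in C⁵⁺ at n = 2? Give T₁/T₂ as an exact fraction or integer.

T ∝ Z^-2 · n^3
T₁/T₂ = (2/6)^-2 · (4/2)^3 = 72

72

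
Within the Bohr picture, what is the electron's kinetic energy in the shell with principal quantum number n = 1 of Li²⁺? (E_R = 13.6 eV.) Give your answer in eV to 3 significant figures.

122 eV

For a Coulomb orbit the virial theorem gives K = −E_n.
E_n = −E_R·Z²/n², so K = E_R·Z²/n² = 13.6 × 3²/1² = 122 eV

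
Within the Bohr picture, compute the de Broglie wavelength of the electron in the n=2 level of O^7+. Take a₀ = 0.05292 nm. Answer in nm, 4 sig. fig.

0.08313 nm

The Bohr quantisation condition is nλ = 2πr_n.
r_n = n²a₀/Z = 0.02646 nm
λ = 2πr_n/n = 2π·0.02646/2 = 0.08313 nm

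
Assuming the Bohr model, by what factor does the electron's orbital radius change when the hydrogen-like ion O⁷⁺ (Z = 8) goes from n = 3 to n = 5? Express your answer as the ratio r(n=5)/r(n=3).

r ∝ Z^-1 · n^2; with Z fixed, r ∝ n^2.
r(n=5)/r(n=3) = (5/3)^2 = 25/9

25/9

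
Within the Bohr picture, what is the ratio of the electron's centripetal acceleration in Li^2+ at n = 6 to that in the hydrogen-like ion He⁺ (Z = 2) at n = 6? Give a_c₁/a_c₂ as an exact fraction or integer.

27/8

a_c ∝ Z^3 · n^-4
a_c₁/a_c₂ = (3/2)^3 · (6/6)^-4 = 27/8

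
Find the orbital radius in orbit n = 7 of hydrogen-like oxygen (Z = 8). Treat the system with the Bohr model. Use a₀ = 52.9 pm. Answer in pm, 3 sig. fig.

r_n = n²a₀/Z = 7² × 52.9 / 8
    = 49 × 52.9 / 8 = 324 pm

324 pm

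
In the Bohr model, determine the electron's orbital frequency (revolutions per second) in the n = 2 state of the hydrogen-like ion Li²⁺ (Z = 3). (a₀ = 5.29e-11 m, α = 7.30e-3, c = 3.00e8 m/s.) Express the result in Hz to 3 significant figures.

7.41e15 Hz

r = n²a₀/Z = 7.05e-11 m, v = Zαc/n = 3.29e6 m/s
f = v/(2πr) = 7.41e15 Hz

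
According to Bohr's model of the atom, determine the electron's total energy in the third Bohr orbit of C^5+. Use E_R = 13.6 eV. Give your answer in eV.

E_n = −E_R·Z²/n² = −13.6 × 6²/3² = -54.4 eV

-54.4 eV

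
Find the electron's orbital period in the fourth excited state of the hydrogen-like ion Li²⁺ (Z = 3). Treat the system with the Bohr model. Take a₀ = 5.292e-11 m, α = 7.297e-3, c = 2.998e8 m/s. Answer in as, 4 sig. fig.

2111 as

r = n²a₀/Z = 5²·5.292e-11/3 = 4.410e-10 m
v = Zαc/n = 3·0.007297·2.998e8/5 = 1.313e6 m/s
T = 2πr/v = 2.111e-15 s = 2111 as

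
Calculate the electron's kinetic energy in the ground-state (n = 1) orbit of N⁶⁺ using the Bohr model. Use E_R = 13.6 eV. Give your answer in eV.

For a Coulomb orbit the virial theorem gives K = −E_n.
E_n = −E_R·Z²/n², so K = E_R·Z²/n² = 13.6 × 7²/1² = 666 eV

666 eV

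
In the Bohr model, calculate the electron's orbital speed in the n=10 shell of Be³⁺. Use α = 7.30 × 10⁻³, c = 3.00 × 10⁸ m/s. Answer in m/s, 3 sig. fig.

8.76 × 10⁵ m/s

v_n = Zαc/n = 4 × 0.00730 × 3.00 × 10⁸ / 10
    = 8.76 × 10⁵ m/s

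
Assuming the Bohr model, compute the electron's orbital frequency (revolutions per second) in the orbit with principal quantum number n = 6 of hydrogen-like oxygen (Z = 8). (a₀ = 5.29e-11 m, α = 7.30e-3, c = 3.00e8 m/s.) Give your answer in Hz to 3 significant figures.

r = n²a₀/Z = 2.38e-10 m, v = Zαc/n = 2.92e6 m/s
f = v/(2πr) = 1.95e15 Hz

1.95e15 Hz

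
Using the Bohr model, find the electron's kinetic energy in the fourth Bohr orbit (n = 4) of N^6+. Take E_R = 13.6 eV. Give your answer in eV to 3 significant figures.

For a Coulomb orbit the virial theorem gives K = −E_n.
E_n = −E_R·Z²/n², so K = E_R·Z²/n² = 13.6 × 7²/4² = 41.6 eV

41.6 eV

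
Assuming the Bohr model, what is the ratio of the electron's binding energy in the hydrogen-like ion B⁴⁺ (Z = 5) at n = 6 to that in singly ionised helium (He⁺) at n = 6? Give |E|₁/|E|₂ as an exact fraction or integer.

|E| ∝ Z^2 · n^-2
|E|₁/|E|₂ = (5/2)^2 · (6/6)^-2 = 25/4

25/4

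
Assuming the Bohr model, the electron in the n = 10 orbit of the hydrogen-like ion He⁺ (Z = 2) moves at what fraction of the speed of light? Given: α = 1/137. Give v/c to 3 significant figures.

0.00146

v_n = Zαc/n, so v/c = Zα/n = 2 × 0.00730 / 10 = 0.00146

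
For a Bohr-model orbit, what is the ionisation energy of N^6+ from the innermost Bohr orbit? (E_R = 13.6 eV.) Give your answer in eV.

E_n = −E_R·Z²/n² = −13.6 × 7²/1² eV = -666 eV
Ionisation energy = −E_n = 666 eV

666 eV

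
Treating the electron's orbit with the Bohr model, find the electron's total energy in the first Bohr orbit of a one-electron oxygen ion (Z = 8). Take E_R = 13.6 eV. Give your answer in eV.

-870 eV

E_n = −E_R·Z²/n² = −13.6 × 8²/1² = -870 eV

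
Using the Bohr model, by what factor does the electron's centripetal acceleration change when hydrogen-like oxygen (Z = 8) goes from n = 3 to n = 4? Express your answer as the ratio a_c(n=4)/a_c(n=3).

a_c ∝ Z^3 · n^-4; with Z fixed, a_c ∝ n^-4.
a_c(n=4)/a_c(n=3) = (4/3)^-4 = 81/256

81/256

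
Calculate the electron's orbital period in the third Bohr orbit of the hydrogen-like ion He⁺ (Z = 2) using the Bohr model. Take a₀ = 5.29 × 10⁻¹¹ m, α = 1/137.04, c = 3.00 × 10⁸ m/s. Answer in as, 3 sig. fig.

1020 as

r = n²a₀/Z = 3²·5.29 × 10⁻¹¹/2 = 2.38 × 10⁻¹⁰ m
v = Zαc/n = 2·0.00730·3.00 × 10⁸/3 = 1.46 × 10⁶ m/s
T = 2πr/v = 1.02 × 10⁻¹⁵ s = 1020 as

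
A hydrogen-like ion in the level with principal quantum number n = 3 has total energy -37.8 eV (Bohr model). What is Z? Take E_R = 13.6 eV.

5

E_n = −E_R Z²/n² ⇒ Z² = −E_n n²/E_R = 37.8 × 3² / 13.6 ≈ 25.01
Z = 5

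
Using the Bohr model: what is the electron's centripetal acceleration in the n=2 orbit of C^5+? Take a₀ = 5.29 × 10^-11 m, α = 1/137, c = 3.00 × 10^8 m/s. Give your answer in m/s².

1.22 × 10^24 m/s²

r = n²a₀/Z = 3.53 × 10^-11 m, v = Zαc/n = 6.57 × 10^6 m/s
a = v²/r = (6.57 × 10^6)² / 3.53 × 10^-11 = 1.22 × 10^24 m/s²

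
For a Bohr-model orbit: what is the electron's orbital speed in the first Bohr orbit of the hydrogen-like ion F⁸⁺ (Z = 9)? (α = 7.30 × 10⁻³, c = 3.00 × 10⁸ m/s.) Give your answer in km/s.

1.97 × 10⁴ km/s

v_n = Zαc/n = 9 × 0.00730 × 3.00 × 10⁸ / 1
    = 1.97 × 10⁴ km/s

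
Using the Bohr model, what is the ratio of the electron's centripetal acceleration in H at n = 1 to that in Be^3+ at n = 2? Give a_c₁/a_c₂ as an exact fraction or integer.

1/4

a_c ∝ Z^3 · n^-4
a_c₁/a_c₂ = (1/4)^3 · (1/2)^-4 = 1/4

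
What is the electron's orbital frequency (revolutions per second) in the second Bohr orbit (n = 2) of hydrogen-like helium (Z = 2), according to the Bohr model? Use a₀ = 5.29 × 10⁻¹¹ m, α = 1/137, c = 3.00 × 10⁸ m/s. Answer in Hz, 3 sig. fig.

r = n²a₀/Z = 1.06 × 10⁻¹⁰ m, v = Zαc/n = 2.19 × 10⁶ m/s
f = v/(2πr) = 3.29 × 10¹⁵ Hz

3.29 × 10¹⁵ Hz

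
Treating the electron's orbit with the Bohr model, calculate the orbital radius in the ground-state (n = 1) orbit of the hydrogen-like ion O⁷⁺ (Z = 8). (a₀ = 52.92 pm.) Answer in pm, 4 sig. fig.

r_n = n²a₀/Z = 1² × 52.92 / 8
    = 1 × 52.92 / 8 = 6.615 pm

6.615 pm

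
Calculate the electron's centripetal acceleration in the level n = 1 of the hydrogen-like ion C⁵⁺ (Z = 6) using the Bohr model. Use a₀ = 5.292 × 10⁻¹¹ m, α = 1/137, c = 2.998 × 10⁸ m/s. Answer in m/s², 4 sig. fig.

1.955 × 10²⁵ m/s²

r = n²a₀/Z = 8.820 × 10⁻¹² m, v = Zαc/n = 1.313 × 10⁷ m/s
a = v²/r = (1.313 × 10⁷)² / 8.820 × 10⁻¹² = 1.955 × 10²⁵ m/s²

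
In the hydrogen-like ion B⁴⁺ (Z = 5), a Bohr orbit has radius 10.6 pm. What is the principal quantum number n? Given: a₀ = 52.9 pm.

r_n = n²a₀/Z ⇒ n² = rZ/a₀ = 10.6 × 5 / 52.9 ≈ 1.00
n = 1

1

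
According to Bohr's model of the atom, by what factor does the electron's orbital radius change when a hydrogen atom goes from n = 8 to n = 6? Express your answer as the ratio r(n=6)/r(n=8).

9/16

r ∝ Z^-1 · n^2; with Z fixed, r ∝ n^2.
r(n=6)/r(n=8) = (6/8)^2 = 9/16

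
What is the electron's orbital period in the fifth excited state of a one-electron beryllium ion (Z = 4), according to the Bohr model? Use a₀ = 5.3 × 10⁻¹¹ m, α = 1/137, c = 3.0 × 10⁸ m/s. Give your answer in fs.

r = n²a₀/Z = 6²·5.3 × 10⁻¹¹/4 = 4.8 × 10⁻¹⁰ m
v = Zαc/n = 4·0.0073·3.0 × 10⁸/6 = 1.5 × 10⁶ m/s
T = 2πr/v = 2.1 × 10⁻¹⁵ s = 2.1 fs

2.1 fs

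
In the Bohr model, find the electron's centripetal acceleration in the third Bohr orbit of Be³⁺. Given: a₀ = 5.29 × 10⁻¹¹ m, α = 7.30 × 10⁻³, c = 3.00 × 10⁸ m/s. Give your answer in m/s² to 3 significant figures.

r = n²a₀/Z = 1.19 × 10⁻¹⁰ m, v = Zαc/n = 2.92 × 10⁶ m/s
a = v²/r = (2.92 × 10⁶)² / 1.19 × 10⁻¹⁰ = 7.16 × 10²² m/s²

7.16 × 10²² m/s²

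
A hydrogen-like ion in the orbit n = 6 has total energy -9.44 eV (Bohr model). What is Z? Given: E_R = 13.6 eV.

E_n = −E_R Z²/n² ⇒ Z² = −E_n n²/E_R = 9.44 × 6² / 13.6 ≈ 24.99
Z = 5

5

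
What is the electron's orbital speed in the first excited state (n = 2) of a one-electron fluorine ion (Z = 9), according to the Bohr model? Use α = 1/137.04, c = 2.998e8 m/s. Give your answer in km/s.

v_n = Zαc/n = 9 × 0.007297 × 2.998e8 / 2
    = 9845 km/s

9845 km/s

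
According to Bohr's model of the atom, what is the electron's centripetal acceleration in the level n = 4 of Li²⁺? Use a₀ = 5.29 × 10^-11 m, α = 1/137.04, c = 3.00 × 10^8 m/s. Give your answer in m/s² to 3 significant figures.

9.55 × 10^21 m/s²

r = n²a₀/Z = 2.82 × 10^-10 m, v = Zαc/n = 1.64 × 10^6 m/s
a = v²/r = (1.64 × 10^6)² / 2.82 × 10^-10 = 9.55 × 10^21 m/s²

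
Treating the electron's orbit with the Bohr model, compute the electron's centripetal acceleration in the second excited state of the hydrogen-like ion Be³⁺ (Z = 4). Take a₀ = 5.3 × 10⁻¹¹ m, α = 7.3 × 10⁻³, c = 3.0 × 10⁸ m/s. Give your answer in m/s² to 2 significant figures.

7.2 × 10²² m/s²

r = n²a₀/Z = 1.2 × 10⁻¹⁰ m, v = Zαc/n = 2.9 × 10⁶ m/s
a = v²/r = (2.9 × 10⁶)² / 1.2 × 10⁻¹⁰ = 7.2 × 10²² m/s²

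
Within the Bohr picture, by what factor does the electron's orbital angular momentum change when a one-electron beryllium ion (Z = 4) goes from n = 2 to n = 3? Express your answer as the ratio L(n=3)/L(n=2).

3/2

L = nℏ depends only on n, so L ∝ n.
L(n=3)/L(n=2) = (3/2)^1 = 3/2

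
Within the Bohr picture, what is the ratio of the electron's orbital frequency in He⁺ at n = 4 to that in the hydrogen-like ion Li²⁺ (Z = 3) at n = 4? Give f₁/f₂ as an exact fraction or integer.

4/9

f ∝ Z^2 · n^-3
f₁/f₂ = (2/3)^2 · (4/4)^-3 = 4/9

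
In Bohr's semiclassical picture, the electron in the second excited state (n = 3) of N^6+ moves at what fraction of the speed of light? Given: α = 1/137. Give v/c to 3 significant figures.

v_n = Zαc/n, so v/c = Zα/n = 7 × 0.00730 / 3 = 0.0170

0.0170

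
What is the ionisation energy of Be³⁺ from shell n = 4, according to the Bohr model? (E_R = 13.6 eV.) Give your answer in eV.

E_n = −E_R·Z²/n² = −13.6 × 4²/4² eV = -13.6 eV
Ionisation energy = −E_n = 13.6 eV

13.6 eV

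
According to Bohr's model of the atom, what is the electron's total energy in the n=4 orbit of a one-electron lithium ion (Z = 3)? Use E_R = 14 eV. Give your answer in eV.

E_n = −E_R·Z²/n² = −14 × 3²/4² = -7.9 eV

-7.9 eV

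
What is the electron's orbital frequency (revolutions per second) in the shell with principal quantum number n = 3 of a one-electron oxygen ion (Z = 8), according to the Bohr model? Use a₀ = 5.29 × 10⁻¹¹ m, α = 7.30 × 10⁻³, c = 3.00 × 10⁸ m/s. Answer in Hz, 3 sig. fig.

1.56 × 10¹⁶ Hz

r = n²a₀/Z = 5.95 × 10⁻¹¹ m, v = Zαc/n = 5.84 × 10⁶ m/s
f = v/(2πr) = 1.56 × 10¹⁶ Hz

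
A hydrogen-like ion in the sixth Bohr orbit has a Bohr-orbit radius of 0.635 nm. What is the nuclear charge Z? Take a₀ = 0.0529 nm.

3

r_n = n²a₀/Z ⇒ Z = n²a₀/r = 6² × 0.0529 / 0.635 ≈ 3.00
Z = 3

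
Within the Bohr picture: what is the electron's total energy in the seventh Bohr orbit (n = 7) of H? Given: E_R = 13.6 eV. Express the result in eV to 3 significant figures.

-0.278 eV

E_n = −E_R·Z²/n² = −13.6 × 1²/7² = -0.278 eV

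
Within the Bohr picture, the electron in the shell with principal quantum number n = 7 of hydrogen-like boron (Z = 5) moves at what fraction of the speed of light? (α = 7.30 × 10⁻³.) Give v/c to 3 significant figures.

0.00521

v_n = Zαc/n, so v/c = Zα/n = 5 × 0.00730 / 7 = 0.00521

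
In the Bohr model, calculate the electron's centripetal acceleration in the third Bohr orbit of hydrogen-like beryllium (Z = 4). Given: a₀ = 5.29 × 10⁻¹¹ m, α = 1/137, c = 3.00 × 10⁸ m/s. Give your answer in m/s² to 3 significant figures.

7.16 × 10²² m/s²

r = n²a₀/Z = 1.19 × 10⁻¹⁰ m, v = Zαc/n = 2.92 × 10⁶ m/s
a = v²/r = (2.92 × 10⁶)² / 1.19 × 10⁻¹⁰ = 7.16 × 10²² m/s²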